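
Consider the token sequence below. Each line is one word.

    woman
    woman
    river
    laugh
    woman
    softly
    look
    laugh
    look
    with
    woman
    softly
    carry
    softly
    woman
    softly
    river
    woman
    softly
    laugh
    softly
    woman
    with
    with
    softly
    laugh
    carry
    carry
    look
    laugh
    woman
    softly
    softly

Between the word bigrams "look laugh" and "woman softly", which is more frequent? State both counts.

"look laugh": 2 occurrences
"woman softly": 5 occurrences

"woman softly" (5 vs 2)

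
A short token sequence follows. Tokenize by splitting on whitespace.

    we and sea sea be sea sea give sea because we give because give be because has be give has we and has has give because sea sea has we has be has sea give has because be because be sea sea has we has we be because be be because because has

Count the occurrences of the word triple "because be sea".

1

Scanning the 51 overlapping trigram windows for "because be sea":
  position 39–41: because be sea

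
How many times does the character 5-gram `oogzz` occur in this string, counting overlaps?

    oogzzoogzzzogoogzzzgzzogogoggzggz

Sliding a length-5 window over the 33 characters (29 positions):
  position 1–5: oogzz
  position 6–10: oogzz
  position 14–18: oogzz

3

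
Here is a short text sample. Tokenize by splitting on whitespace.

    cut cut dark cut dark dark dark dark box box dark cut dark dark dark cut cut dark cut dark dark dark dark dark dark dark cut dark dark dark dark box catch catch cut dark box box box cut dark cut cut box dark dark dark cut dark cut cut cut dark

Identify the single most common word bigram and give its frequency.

"dark dark", 16 times

Bigram frequencies (highest first):
  dark dark: 16
  cut dark: 10
  dark cut: 8
  cut cut: 5
  dark box: 3
  box box: 3
  … (6 more, each ≤ 2)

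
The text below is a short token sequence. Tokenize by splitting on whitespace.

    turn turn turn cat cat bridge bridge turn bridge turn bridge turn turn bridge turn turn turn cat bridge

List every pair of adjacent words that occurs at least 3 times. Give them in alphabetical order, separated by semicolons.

Bigram counts meeting the condition (at least 3 times):
  bridge turn: 4
  turn bridge: 3
  turn turn: 5

bridge turn; turn bridge; turn turn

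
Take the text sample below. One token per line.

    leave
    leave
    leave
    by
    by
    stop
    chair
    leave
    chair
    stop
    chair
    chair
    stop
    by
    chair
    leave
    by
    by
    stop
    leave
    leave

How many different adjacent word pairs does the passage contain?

12

21 tokens → 20 bigram windows in total.
Repeated bigrams (each contributes count−1 duplicates):
  leave leave: 3
  by by: 2
  by stop: 2
  chair leave: 2
  chair stop: 2
  leave by: 2
  stop chair: 2
8 duplicate windows → 20 − 8 = 12 distinct.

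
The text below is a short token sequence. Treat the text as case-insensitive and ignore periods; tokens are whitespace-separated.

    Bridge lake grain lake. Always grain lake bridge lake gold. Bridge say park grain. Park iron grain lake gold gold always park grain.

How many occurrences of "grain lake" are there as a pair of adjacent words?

Scanning the 22 overlapping bigram windows for "grain lake":
  position 3–4: grain lake
  position 6–7: grain lake
  position 17–18: grain lake

3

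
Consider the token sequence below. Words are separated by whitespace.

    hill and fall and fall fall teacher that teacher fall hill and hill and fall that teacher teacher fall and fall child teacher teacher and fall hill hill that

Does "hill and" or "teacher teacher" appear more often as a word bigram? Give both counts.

"hill and" (3 vs 2)

"hill and": 3 occurrences
"teacher teacher": 2 occurrences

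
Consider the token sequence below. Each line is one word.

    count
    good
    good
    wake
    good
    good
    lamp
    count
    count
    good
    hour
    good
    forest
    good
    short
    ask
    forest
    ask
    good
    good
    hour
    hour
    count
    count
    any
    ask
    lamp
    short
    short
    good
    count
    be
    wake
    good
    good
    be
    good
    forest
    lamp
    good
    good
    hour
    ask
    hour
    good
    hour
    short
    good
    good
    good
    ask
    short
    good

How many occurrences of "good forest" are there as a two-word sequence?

2

Scanning the 52 overlapping bigram windows for "good forest":
  position 12–13: good forest
  position 37–38: good forest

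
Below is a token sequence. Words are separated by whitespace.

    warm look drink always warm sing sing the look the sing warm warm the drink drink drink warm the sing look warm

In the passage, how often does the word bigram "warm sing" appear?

1

Scanning the 21 overlapping bigram windows for "warm sing":
  position 5–6: warm sing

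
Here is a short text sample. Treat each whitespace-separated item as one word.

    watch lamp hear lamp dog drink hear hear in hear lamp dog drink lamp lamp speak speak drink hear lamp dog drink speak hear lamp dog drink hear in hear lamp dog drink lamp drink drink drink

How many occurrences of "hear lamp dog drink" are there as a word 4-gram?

Scanning the 34 overlapping 4-gram windows for "hear lamp dog drink":
  position 3–6: hear lamp dog drink
  position 10–13: hear lamp dog drink
  position 19–22: hear lamp dog drink
  position 24–27: hear lamp dog drink
  position 30–33: hear lamp dog drink

5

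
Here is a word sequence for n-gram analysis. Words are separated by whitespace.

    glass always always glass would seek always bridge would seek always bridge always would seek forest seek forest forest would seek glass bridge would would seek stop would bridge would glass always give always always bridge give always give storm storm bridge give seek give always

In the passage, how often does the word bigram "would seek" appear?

Scanning the 45 overlapping bigram windows for "would seek":
  position 5–6: would seek
  position 9–10: would seek
  position 14–15: would seek
  position 20–21: would seek
  position 25–26: would seek

5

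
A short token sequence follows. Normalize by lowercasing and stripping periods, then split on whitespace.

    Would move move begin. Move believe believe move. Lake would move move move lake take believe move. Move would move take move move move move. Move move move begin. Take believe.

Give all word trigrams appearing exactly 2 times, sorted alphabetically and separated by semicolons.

Trigram counts meeting the condition (exactly 2 times):
  move move begin: 2
  would move move: 2

move move begin; would move move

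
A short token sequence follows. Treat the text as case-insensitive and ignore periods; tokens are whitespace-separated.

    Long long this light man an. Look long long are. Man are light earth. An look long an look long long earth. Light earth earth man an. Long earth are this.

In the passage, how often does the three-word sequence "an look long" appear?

Scanning the 29 overlapping trigram windows for "an look long":
  position 6–8: an look long
  position 15–17: an look long
  position 18–20: an look long

3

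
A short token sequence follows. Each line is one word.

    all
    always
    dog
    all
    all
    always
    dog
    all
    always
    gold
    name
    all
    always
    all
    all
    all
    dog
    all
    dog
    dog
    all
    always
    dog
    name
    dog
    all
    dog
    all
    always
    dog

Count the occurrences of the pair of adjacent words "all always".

6

Scanning the 29 overlapping bigram windows for "all always":
  position 1–2: all always
  position 5–6: all always
  position 8–9: all always
  position 12–13: all always
  position 21–22: all always
  position 28–29: all always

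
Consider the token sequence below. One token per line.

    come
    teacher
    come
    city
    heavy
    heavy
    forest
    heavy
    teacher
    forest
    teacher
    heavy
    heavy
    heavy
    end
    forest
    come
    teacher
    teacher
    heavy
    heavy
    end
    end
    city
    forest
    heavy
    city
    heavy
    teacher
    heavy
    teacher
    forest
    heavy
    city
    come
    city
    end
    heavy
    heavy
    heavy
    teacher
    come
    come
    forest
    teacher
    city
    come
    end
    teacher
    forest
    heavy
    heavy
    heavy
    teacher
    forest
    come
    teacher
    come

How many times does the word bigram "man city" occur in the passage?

Scanning the 57 overlapping bigram windows for "man city":
  (none found)

0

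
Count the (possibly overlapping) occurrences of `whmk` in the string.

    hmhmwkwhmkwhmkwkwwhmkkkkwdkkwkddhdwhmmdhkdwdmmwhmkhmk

4

Sliding a length-4 window over the 53 characters (50 positions):
  position 7–10: whmk
  position 11–14: whmk
  position 18–21: whmk
  position 47–50: whmk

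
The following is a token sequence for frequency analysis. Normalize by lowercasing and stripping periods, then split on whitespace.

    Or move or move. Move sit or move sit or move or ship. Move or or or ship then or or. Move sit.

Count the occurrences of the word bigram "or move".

Scanning the 22 overlapping bigram windows for "or move":
  position 1–2: or move
  position 3–4: or move
  position 7–8: or move
  position 10–11: or move
  position 21–22: or move

5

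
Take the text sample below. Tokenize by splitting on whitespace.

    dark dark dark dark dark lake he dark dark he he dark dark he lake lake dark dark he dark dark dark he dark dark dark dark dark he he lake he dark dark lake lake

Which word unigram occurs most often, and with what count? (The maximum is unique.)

"dark", 21 times

Unigram frequencies (highest first):
  dark: 21
  he: 9
  lake: 6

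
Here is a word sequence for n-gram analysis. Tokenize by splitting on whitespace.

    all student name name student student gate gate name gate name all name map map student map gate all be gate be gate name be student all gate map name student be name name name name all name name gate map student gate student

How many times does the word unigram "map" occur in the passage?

5

Scanning the 44 tokens for "map":
  position 14: map
  position 15: map
  position 17: map
  position 29: map
  position 41: map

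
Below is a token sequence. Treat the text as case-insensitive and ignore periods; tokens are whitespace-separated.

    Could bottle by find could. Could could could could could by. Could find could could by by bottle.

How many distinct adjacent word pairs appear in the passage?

10

18 tokens → 17 bigram windows in total.
Repeated bigrams (each contributes count−1 duplicates):
  could could: 6
  could by: 2
  find could: 2
7 duplicate windows → 17 − 7 = 10 distinct.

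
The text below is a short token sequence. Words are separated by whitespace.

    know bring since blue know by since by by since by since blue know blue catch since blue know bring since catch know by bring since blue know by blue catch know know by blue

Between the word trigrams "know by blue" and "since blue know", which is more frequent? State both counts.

"since blue know" (4 vs 2)

"know by blue": 2 occurrences
"since blue know": 4 occurrences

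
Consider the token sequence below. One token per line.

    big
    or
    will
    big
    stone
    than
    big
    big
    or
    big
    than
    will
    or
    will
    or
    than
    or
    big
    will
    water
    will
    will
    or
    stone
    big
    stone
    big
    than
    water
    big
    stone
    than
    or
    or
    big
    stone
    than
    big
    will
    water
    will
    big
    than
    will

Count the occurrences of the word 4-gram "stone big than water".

1

Scanning the 41 overlapping 4-gram windows for "stone big than water":
  position 26–29: stone big than water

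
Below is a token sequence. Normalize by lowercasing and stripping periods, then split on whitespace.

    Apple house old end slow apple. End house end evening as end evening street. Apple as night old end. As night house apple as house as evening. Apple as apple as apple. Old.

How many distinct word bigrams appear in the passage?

33 tokens → 32 bigram windows in total.
Repeated bigrams (each contributes count−1 duplicates):
  apple as: 4
  as apple: 2
  as night: 2
  end evening: 2
  old end: 2
7 duplicate windows → 32 − 7 = 25 distinct.

25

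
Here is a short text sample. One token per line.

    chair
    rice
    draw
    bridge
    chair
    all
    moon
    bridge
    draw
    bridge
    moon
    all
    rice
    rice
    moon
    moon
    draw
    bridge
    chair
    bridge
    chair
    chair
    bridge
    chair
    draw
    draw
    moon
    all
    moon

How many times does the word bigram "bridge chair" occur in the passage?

4

Scanning the 28 overlapping bigram windows for "bridge chair":
  position 4–5: bridge chair
  position 18–19: bridge chair
  position 20–21: bridge chair
  position 23–24: bridge chair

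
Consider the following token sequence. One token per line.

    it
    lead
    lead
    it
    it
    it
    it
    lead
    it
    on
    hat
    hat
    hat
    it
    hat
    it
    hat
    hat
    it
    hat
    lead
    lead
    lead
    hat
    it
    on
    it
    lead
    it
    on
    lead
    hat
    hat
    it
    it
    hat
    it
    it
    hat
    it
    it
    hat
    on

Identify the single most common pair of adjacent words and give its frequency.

"hat it", 7 times

Bigram frequencies (highest first):
  hat it: 7
  it it: 6
  it hat: 6
  hat hat: 4
  it lead: 3
  lead lead: 3
  … (8 more, each ≤ 3)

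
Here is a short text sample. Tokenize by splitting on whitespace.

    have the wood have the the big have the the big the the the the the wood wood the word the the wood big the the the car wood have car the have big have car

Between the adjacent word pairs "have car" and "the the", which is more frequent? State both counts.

"the the" (9 vs 2)

"have car": 2 occurrences
"the the": 9 occurrences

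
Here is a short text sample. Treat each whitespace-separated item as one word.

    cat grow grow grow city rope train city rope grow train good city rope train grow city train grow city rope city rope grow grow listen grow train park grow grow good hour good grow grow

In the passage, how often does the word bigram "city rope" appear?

5

Scanning the 35 overlapping bigram windows for "city rope":
  position 5–6: city rope
  position 8–9: city rope
  position 13–14: city rope
  position 20–21: city rope
  position 22–23: city rope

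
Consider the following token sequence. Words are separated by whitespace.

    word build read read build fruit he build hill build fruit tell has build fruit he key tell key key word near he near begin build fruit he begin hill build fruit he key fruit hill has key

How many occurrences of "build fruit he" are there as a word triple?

Scanning the 36 overlapping trigram windows for "build fruit he":
  position 5–7: build fruit he
  position 14–16: build fruit he
  position 26–28: build fruit he
  position 31–33: build fruit he

4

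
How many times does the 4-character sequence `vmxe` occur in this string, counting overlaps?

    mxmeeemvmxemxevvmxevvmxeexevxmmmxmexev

Sliding a length-4 window over the 38 characters (35 positions):
  position 8–11: vmxe
  position 16–19: vmxe
  position 21–24: vmxe

3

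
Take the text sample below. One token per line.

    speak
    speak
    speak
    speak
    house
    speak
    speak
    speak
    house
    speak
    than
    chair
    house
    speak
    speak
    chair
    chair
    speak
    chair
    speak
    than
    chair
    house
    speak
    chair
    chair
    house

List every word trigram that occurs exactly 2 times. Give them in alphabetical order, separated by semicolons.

Trigram counts meeting the condition (exactly 2 times):
  chair house speak: 2
  house speak speak: 2
  speak chair chair: 2
  speak house speak: 2
  speak speak house: 2
  speak than chair: 2
  than chair house: 2

chair house speak; house speak speak; speak chair chair; speak house speak; speak speak house; speak than chair; than chair house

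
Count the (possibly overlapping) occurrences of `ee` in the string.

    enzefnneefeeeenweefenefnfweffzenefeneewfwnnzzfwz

6

Sliding a length-2 window over the 48 characters (47 positions):
  position 8–9: ee
  position 11–12: ee
  position 12–13: ee
  position 13–14: ee
  position 17–18: ee
  position 37–38: ee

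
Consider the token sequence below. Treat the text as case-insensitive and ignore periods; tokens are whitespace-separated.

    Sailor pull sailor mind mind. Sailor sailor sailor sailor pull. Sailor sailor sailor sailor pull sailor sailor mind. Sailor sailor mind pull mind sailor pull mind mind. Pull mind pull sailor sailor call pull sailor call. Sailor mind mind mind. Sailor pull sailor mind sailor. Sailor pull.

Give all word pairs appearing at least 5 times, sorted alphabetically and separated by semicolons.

mind sailor; pull sailor; sailor mind; sailor pull; sailor sailor

Bigram counts meeting the condition (at least 5 times):
  mind sailor: 5
  pull sailor: 6
  sailor mind: 5
  sailor pull: 6
  sailor sailor: 10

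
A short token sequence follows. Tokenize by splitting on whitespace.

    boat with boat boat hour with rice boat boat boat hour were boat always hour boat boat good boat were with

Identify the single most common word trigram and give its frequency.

"boat boat hour", 2 times

Trigram frequencies (highest first):
  boat boat hour: 2
  boat with boat: 1
  with boat boat: 1
  boat hour with: 1
  hour with rice: 1
  with rice boat: 1
  … (12 more, each ≤ 1)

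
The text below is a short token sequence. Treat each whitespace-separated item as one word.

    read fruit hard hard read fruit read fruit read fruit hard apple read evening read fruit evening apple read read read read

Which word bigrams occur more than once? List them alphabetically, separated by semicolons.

Bigram counts meeting the condition (more than once):
  apple read: 2
  fruit hard: 2
  fruit read: 2
  read fruit: 5
  read read: 3

apple read; fruit hard; fruit read; read fruit; read read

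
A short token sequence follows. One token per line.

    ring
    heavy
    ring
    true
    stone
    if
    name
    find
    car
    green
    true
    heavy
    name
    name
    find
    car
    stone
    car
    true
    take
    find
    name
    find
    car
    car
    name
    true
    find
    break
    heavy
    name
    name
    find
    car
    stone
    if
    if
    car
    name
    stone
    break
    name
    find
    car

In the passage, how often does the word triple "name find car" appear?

5

Scanning the 42 overlapping trigram windows for "name find car":
  position 7–9: name find car
  position 14–16: name find car
  position 22–24: name find car
  position 32–34: name find car
  position 42–44: name find car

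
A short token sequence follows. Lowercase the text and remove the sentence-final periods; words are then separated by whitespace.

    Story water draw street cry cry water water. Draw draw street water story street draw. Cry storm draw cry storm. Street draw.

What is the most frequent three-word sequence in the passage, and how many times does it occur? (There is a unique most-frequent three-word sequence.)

Trigram frequencies (highest first):
  draw cry storm: 2
  story water draw: 1
  water draw street: 1
  draw street cry: 1
  street cry cry: 1
  cry cry water: 1
  … (13 more, each ≤ 1)

"draw cry storm", 2 times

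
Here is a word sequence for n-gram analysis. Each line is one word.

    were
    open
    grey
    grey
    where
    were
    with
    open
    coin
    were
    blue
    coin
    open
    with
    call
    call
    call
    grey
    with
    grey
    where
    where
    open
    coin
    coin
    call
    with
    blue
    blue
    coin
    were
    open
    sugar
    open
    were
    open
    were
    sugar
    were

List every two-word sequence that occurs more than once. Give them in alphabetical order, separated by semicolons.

blue coin; call call; coin were; grey where; open coin; open were; were open

Bigram counts meeting the condition (more than once):
  blue coin: 2
  call call: 2
  coin were: 2
  grey where: 2
  open coin: 2
  open were: 2
  were open: 3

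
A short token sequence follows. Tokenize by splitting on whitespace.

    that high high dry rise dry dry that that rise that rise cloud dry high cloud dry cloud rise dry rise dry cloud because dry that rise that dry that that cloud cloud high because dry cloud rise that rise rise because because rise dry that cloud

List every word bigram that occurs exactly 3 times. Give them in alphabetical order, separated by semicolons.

Bigram counts meeting the condition (exactly 3 times):
  dry cloud: 3
  rise that: 3

dry cloud; rise that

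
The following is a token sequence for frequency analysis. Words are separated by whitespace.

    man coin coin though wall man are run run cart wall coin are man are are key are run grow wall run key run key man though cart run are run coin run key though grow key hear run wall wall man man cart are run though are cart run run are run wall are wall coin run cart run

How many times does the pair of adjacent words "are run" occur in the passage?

Scanning the 59 overlapping bigram windows for "are run":
  position 7–8: are run
  position 18–19: are run
  position 30–31: are run
  position 45–46: are run
  position 52–53: are run

5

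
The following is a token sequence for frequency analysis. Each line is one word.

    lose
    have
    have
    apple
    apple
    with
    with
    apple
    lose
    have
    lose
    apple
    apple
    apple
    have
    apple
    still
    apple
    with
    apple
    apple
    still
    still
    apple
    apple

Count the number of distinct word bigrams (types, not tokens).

25 tokens → 24 bigram windows in total.
Repeated bigrams (each contributes count−1 duplicates):
  apple apple: 5
  apple still: 2
  apple with: 2
  have apple: 2
  lose have: 2
  still apple: 2
  with apple: 2
10 duplicate windows → 24 − 10 = 14 distinct.

14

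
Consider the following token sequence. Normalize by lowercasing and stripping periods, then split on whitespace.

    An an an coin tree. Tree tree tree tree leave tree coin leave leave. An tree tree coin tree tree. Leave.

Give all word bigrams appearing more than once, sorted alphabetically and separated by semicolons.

Bigram counts meeting the condition (more than once):
  an an: 2
  coin tree: 2
  tree coin: 2
  tree leave: 2
  tree tree: 6

an an; coin tree; tree coin; tree leave; tree tree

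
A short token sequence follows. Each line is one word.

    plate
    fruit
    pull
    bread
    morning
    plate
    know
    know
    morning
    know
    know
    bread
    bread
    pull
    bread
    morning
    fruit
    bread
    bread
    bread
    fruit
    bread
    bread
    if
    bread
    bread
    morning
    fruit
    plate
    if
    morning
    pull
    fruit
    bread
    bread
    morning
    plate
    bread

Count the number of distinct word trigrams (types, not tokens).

38 tokens → 36 trigram windows in total.
Repeated trigrams (each contributes count−1 duplicates):
  fruit bread bread: 3
  bread bread morning: 2
  bread morning fruit: 2
  bread morning plate: 2
  pull bread morning: 2
6 duplicate windows → 36 − 6 = 30 distinct.

30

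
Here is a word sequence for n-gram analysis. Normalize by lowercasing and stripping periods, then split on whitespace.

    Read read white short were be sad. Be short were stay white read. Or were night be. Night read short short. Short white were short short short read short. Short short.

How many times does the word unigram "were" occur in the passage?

4

Scanning the 31 tokens for "were":
  position 5: were
  position 10: were
  position 15: were
  position 24: were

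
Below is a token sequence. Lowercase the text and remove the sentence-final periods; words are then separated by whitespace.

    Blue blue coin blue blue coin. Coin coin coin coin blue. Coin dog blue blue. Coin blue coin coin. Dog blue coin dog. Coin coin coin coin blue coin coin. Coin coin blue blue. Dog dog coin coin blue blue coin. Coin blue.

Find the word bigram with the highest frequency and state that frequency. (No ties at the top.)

Bigram frequencies (highest first):
  coin coin: 13
  blue coin: 8
  coin blue: 7
  blue blue: 5
  coin dog: 3
  dog blue: 2
  … (3 more, each ≤ 2)

"coin coin", 13 times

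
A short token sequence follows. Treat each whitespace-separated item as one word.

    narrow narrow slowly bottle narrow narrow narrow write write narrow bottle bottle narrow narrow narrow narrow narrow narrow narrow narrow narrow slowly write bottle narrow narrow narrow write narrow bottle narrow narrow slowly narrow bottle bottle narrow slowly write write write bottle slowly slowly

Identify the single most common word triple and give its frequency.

"narrow narrow narrow", 9 times

Trigram frequencies (highest first):
  narrow narrow narrow: 9
  bottle narrow narrow: 4
  narrow narrow slowly: 3
  narrow narrow write: 2
  write narrow bottle: 2
  narrow bottle bottle: 2
  … (18 more, each ≤ 2)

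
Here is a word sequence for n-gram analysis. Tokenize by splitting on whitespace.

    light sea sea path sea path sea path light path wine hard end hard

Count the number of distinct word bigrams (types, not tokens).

10

14 tokens → 13 bigram windows in total.
Repeated bigrams (each contributes count−1 duplicates):
  sea path: 3
  path sea: 2
3 duplicate windows → 13 − 3 = 10 distinct.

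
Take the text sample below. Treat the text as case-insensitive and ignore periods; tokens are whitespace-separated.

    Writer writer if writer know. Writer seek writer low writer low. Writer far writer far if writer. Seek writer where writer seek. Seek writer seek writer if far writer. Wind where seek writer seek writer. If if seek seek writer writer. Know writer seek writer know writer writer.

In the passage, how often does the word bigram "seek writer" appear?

Scanning the 47 overlapping bigram windows for "seek writer":
  position 7–8: seek writer
  position 18–19: seek writer
  position 23–24: seek writer
  position 25–26: seek writer
  position 32–33: seek writer
  position 34–35: seek writer
  position 39–40: seek writer
  position 44–45: seek writer

8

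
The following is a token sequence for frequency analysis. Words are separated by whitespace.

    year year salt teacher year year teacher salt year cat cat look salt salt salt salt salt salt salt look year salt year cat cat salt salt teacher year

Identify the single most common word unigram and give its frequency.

"salt", 12 times

Unigram frequencies (highest first):
  salt: 12
  year: 8
  cat: 4
  teacher: 3
  look: 2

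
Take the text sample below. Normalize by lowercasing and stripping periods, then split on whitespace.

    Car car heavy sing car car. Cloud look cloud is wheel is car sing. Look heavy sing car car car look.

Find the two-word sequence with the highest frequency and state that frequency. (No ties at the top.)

Bigram frequencies (highest first):
  car car: 4
  heavy sing: 2
  sing car: 2
  car heavy: 1
  car cloud: 1
  cloud look: 1
  … (9 more, each ≤ 1)

"car car", 4 times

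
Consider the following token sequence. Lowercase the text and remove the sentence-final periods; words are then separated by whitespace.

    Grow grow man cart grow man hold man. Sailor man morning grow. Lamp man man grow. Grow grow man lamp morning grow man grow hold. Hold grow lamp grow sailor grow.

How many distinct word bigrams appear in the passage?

22

31 tokens → 30 bigram windows in total.
Repeated bigrams (each contributes count−1 duplicates):
  grow man: 4
  grow grow: 3
  grow lamp: 2
  man grow: 2
  morning grow: 2
8 duplicate windows → 30 − 8 = 22 distinct.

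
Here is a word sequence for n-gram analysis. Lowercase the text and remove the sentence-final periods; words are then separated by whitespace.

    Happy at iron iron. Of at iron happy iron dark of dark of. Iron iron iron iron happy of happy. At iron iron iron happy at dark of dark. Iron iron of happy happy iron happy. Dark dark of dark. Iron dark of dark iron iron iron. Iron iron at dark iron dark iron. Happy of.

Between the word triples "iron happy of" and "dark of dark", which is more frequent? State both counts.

"dark of dark" (4 vs 2)

"iron happy of": 2 occurrences
"dark of dark": 4 occurrences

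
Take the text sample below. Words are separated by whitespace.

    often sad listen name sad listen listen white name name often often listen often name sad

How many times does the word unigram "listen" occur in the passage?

4

Scanning the 16 tokens for "listen":
  position 3: listen
  position 6: listen
  position 7: listen
  position 13: listen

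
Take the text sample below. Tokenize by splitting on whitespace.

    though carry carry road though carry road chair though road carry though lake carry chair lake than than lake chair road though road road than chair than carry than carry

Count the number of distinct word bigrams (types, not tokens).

24

30 tokens → 29 bigram windows in total.
Repeated bigrams (each contributes count−1 duplicates):
  carry road: 2
  road though: 2
  than carry: 2
  though carry: 2
  though road: 2
5 duplicate windows → 29 − 5 = 24 distinct.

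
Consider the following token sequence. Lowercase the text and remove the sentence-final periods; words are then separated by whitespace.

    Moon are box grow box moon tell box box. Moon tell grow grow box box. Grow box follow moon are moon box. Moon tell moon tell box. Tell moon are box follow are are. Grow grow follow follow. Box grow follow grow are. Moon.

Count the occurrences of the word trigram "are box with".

Scanning the 42 overlapping trigram windows for "are box with":
  (none found)

0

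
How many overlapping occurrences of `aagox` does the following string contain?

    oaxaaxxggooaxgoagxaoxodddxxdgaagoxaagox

2

Sliding a length-5 window over the 39 characters (35 positions):
  position 30–34: aagox
  position 35–39: aagox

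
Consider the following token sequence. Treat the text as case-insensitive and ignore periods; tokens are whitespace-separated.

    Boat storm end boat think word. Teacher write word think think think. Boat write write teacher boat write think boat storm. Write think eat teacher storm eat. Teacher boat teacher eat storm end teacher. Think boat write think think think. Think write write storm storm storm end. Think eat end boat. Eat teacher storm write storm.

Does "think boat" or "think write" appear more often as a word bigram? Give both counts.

"think boat": 3 occurrences
"think write": 1 occurrence

"think boat" (3 vs 1)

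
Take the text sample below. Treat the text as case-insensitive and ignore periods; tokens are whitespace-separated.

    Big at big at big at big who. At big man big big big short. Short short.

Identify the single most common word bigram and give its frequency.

Bigram frequencies (highest first):
  at big: 4
  big at: 3
  big big: 2
  short short: 2
  big who: 1
  who at: 1
  … (3 more, each ≤ 1)

"at big", 4 times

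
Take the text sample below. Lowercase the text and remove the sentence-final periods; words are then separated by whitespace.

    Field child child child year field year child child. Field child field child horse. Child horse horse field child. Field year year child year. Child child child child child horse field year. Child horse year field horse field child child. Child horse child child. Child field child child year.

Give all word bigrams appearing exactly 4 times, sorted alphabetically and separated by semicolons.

Bigram counts meeting the condition (exactly 4 times):
  child field: 4
  year child: 4

child field; year child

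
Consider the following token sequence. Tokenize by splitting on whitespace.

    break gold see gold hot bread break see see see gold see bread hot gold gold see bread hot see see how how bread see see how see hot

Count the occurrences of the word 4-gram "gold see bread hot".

2

Scanning the 26 overlapping 4-gram windows for "gold see bread hot":
  position 11–14: gold see bread hot
  position 16–19: gold see bread hot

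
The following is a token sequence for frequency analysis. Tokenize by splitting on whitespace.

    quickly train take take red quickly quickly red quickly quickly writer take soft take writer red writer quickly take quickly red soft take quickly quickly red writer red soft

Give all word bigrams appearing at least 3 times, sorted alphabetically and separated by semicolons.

Bigram counts meeting the condition (at least 3 times):
  quickly quickly: 3
  quickly red: 3

quickly quickly; quickly red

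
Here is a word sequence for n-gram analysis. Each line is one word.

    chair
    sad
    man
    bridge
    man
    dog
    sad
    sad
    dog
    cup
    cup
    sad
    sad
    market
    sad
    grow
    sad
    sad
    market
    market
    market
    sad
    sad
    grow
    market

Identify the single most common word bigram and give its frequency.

Bigram frequencies (highest first):
  sad sad: 4
  sad market: 2
  market sad: 2
  sad grow: 2
  market market: 2
  chair sad: 1
  … (11 more, each ≤ 1)

"sad sad", 4 times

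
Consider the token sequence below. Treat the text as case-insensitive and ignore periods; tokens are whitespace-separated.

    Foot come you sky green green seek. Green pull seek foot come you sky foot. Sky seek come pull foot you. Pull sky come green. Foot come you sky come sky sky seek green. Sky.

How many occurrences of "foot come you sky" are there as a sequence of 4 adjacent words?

Scanning the 32 overlapping 4-gram windows for "foot come you sky":
  position 1–4: foot come you sky
  position 11–14: foot come you sky
  position 26–29: foot come you sky

3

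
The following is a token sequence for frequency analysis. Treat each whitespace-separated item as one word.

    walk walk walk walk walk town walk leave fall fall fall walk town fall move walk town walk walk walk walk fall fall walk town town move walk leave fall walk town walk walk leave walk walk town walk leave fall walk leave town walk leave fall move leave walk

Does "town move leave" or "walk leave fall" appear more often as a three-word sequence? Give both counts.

"town move leave": 0 occurrences
"walk leave fall": 4 occurrences

"walk leave fall" (4 vs 0)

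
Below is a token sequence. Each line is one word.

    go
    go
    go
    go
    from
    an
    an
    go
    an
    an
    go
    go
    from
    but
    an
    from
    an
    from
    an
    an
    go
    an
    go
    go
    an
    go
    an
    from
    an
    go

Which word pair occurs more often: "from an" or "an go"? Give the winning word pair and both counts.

"an go" (6 vs 4)

"from an": 4 occurrences
"an go": 6 occurrences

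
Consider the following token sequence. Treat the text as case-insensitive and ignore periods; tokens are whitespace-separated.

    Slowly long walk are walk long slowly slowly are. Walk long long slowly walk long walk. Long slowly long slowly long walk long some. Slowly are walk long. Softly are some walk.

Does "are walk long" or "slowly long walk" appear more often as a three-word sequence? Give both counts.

"are walk long" (3 vs 2)

"are walk long": 3 occurrences
"slowly long walk": 2 occurrences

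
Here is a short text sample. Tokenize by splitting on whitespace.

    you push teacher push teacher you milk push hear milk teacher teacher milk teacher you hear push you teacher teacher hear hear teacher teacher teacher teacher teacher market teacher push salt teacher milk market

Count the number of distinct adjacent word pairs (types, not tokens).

23

34 tokens → 33 bigram windows in total.
Repeated bigrams (each contributes count−1 duplicates):
  teacher teacher: 6
  milk teacher: 2
  push teacher: 2
  teacher milk: 2
  teacher push: 2
  teacher you: 2
10 duplicate windows → 33 − 10 = 23 distinct.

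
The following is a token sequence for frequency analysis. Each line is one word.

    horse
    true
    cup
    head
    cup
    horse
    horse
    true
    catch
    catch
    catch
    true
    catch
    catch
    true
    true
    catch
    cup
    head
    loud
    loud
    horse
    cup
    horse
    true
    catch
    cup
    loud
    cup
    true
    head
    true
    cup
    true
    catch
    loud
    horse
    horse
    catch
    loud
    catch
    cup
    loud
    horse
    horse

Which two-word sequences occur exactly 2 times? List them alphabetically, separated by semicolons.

catch loud; catch true; cup head; cup horse; cup loud; cup true; true cup

Bigram counts meeting the condition (exactly 2 times):
  catch loud: 2
  catch true: 2
  cup head: 2
  cup horse: 2
  cup loud: 2
  cup true: 2
  true cup: 2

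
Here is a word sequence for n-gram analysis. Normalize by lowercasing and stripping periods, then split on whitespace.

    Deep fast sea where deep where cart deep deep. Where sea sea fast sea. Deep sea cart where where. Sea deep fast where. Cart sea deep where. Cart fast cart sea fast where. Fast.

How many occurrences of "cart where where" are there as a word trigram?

Scanning the 32 overlapping trigram windows for "cart where where":
  position 17–19: cart where where

1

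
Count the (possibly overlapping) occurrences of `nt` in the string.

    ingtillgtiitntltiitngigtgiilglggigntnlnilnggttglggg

Sliding a length-2 window over the 51 characters (50 positions):
  position 13–14: nt
  position 35–36: nt

2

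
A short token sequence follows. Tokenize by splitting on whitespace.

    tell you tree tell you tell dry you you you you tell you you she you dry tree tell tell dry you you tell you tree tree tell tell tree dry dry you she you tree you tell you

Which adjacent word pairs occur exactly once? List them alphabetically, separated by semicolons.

Bigram counts meeting the condition (exactly once):
  dry dry: 1
  dry tree: 1
  tell tree: 1
  tree dry: 1
  tree tree: 1
  tree you: 1
  you dry: 1

dry dry; dry tree; tell tree; tree dry; tree tree; tree you; you dry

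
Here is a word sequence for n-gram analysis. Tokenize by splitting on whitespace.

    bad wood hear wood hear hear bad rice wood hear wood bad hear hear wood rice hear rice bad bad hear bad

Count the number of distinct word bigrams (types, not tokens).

14

22 tokens → 21 bigram windows in total.
Repeated bigrams (each contributes count−1 duplicates):
  hear wood: 3
  wood hear: 3
  bad hear: 2
  hear bad: 2
  hear hear: 2
7 duplicate windows → 21 − 7 = 14 distinct.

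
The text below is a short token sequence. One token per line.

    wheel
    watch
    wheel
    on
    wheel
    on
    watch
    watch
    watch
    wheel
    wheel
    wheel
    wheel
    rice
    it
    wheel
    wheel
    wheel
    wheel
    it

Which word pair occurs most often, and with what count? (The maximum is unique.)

Bigram frequencies (highest first):
  wheel wheel: 6
  watch wheel: 2
  wheel on: 2
  watch watch: 2
  wheel watch: 1
  on wheel: 1
  … (5 more, each ≤ 1)

"wheel wheel", 6 times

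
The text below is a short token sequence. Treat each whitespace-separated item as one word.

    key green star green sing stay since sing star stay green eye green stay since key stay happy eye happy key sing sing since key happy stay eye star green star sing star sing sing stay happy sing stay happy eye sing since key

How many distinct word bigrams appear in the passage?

44 tokens → 43 bigram windows in total.
Repeated bigrams (each contributes count−1 duplicates):
  since key: 3
  sing stay: 3
  stay happy: 3
  green star: 2
  happy eye: 2
  sing since: 2
  sing sing: 2
  sing star: 2
  … (3 more repeated)
14 duplicate windows → 43 − 14 = 29 distinct.

29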